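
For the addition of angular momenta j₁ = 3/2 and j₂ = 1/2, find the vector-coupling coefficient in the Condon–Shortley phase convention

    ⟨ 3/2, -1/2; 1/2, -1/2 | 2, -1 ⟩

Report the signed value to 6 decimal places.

√[5·0!3!1!/5! · 1!2!0!1!1!3!] = √(3)
  +(−1)^0/∏(0,0,2,0,1,1)! = 1/2  (running 1/2)
⟨..|..⟩ = √(3)·(1/2) = +0.866025

+√(3/4) = +0.866025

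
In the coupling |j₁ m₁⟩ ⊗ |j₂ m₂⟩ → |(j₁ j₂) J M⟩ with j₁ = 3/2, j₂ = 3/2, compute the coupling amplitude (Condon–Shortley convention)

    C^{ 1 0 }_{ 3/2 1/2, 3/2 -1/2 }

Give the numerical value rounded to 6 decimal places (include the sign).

j₁+j₂−J=2  J+j₁−j₂=1  J−j₁+j₂=1  j₁+j₂+J+1=5
(j₁±m₁, j₂±m₂, J±M) = (2,1,1,2,1,1)
P² = 1/5
sum k=0..1:
  [0] +1/2 = 1/2
  [1] −1/1 = -1
S = -1/2
C² = P²·S² = 1/20 ; C = -0.223607

-0.223607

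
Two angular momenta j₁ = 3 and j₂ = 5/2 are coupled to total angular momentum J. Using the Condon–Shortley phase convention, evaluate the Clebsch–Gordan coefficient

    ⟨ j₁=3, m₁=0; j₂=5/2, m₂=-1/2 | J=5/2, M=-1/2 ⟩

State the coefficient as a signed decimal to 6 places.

-0.276026  (= −√(8/105))

√[6·3!3!2!/9! · 3!3!2!3!2!3!] = √(216/35)
  +(−1)^0/∏(0,3,3,2,0,0)! = 1/72  (running 1/72)
  +(−1)^1/∏(1,2,2,1,1,1)! = -1/4  (running -17/72)
  +(−1)^2/∏(2,1,1,0,2,2)! = 1/8  (running -1/9)
⟨..|..⟩ = √(216/35)·(-1/9) = -0.276026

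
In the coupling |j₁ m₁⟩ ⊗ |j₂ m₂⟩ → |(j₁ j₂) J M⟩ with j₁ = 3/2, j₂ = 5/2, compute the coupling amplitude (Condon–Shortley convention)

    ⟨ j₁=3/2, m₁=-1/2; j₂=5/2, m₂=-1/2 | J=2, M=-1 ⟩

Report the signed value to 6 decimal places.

−√(25/84) = -0.545545

√[5·2!1!3!/7! · 1!2!2!3!1!3!] = √(12/7)
  +(−1)^1/∏(1,1,1,1,0,2)! = -1/2  (running -1/2)
  +(−1)^2/∏(2,0,0,0,1,3)! = 1/12  (running -5/12)
⟨..|..⟩ = √(12/7)·(-5/12) = -0.545545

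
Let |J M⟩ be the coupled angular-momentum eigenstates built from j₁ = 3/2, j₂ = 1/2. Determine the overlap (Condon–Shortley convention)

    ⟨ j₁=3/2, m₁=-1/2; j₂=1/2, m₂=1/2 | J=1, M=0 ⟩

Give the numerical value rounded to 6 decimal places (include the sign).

√[3·1!2!0!/4! · 1!2!1!0!1!1!] = √(1/2)
  +(−1)^1/∏(1,0,1,0,1,0)! = -1  (running -1)
⟨..|..⟩ = √(1/2)·(-1) = -0.707107

−√(1/2) ≈ -0.707107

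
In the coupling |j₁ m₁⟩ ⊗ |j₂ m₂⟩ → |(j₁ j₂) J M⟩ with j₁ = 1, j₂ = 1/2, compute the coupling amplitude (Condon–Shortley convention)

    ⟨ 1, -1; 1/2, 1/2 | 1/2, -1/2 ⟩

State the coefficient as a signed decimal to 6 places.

−√(2/3) = -0.816497

triangle: 1!×1!×0!/3! = 1/6
(j±m)!: 0!×2!×1!×0!×0!×1! = 2
prefactor² = (2J+1)×Δ×N² = 2/3
  k=1: −1/(1!×0!×1!×0!×0!×0!) = -1
Σ = -1  ⇒  CG² = 2/3×(-1)² = 2/3
CG = −√(2/3) = -0.816497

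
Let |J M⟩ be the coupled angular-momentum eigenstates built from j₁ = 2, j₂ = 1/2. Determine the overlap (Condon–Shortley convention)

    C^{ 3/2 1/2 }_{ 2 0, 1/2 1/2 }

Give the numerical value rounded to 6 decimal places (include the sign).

√[4·1!3!0!/5! · 2!2!1!0!2!1!] = √(8/5)
  +(−1)^1/∏(1,0,1,0,2,0)! = -1/2  (running -1/2)
⟨..|..⟩ = √(8/5)·(-1/2) = -0.632456

-0.632456  (= −√(2/5))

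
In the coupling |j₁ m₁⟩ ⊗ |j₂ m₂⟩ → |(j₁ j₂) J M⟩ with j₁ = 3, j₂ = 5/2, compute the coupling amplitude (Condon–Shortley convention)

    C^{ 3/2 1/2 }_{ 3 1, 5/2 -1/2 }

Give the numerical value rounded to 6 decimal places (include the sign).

triangle: 4!·2!·1!/8! = 48/40320
(j±m)!: 4!·2!·2!·3!·2!·1! = 1152
prefactor² = (2J+1)·Δ·N² = 192/35
  k=1: −1/(1!·3!·1!·1!·1!·0!) = -1/6
  k=2: +1/(2!·2!·0!·0!·2!·1!) = 1/8
Σ = -1/24  ⇒  CG² = 192/35·(-1/24)² = 1/105
CG = −√(1/105) = -0.097590

−√(1/105) = -0.097590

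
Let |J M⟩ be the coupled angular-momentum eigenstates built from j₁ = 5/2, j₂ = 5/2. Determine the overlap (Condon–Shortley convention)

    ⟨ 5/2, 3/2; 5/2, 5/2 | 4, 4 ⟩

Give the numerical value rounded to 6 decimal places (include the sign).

triangle: 1!·4!·4!/10! = 576/3628800
(j±m)!: 4!·1!·5!·0!·8!·0! = 116121600
prefactor² = (2J+1)·Δ·N² = 165888
  k=1: −1/(1!·0!·0!·4!·4!·0!) = -1/576
Σ = -1/576  ⇒  CG² = 165888·(-1/576)² = 1/2
CG = −√(1/2) = -0.707107

-0.707107  (= −√(1/2))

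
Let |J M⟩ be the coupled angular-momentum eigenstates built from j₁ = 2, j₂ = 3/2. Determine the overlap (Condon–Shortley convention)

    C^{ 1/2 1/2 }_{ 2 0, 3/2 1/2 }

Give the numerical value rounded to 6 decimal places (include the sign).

triangle: 3!·1!·0!/5! = 6/120
(j±m)!: 2!·2!·2!·1!·1!·0! = 8
prefactor² = (2J+1)·Δ·N² = 4/5
  k=2: +1/(2!·1!·0!·0!·1!·0!) = 1/2
Σ = 1/2  ⇒  CG² = 4/5·1/2² = 1/5
CG = +√(1/5) = +0.447214

+0.447214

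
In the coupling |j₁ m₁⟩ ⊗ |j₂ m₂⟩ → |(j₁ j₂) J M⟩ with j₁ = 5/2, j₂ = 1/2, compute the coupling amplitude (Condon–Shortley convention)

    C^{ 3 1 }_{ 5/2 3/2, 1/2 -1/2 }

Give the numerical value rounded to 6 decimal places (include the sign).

+0.577350  (= +√(1/3))

√[7·0!5!1!/7! · 4!1!0!1!4!2!] = √(192)
  +(−1)^0/∏(0,0,1,0,4,1)! = 1/24  (running 1/24)
⟨..|..⟩ = √(192)·(1/24) = +0.577350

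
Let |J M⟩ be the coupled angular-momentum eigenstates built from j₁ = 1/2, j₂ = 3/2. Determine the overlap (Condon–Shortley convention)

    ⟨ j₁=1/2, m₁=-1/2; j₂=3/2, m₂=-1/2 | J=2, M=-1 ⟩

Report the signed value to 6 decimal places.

j₁+j₂−J=0  J+j₁−j₂=1  J−j₁+j₂=3  j₁+j₂+J+1=5
(j₁±m₁, j₂±m₂, J±M) = (0,1,1,2,1,3)
P² = 3
sum k=0..0:
  [0] +1/2 = 1/2
S = 1/2
C² = P²·S² = 3/4 ; C = +0.866025

+0.866025  (= +√(3/4))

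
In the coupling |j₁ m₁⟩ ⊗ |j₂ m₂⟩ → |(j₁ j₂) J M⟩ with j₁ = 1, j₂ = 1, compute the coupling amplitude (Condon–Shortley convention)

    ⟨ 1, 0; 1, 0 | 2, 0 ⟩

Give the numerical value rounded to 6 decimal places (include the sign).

+√(2/3) = +0.816497

triangle: 0!·2!·2!/5! = 4/120
(j±m)!: 1!·1!·1!·1!·2!·2! = 4
prefactor² = (2J+1)·Δ·N² = 2/3
  k=0: +1/(0!·0!·1!·1!·1!·1!) = 1
Σ = 1  ⇒  CG² = 2/3·1² = 2/3
CG = +√(2/3) = +0.816497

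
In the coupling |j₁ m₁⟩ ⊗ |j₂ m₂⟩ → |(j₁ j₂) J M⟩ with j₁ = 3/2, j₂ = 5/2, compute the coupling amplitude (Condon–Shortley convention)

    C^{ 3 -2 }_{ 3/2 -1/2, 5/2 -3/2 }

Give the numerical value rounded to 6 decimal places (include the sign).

triangle: 1!·2!·4!/8! = 48/40320
(j±m)!: 1!·2!·1!·4!·1!·5! = 5760
prefactor² = (2J+1)·Δ·N² = 48
  k=0: +1/(0!·1!·2!·1!·0!·3!) = 1/12
  k=1: −1/(1!·0!·1!·0!·1!·4!) = -1/24
Σ = 1/24  ⇒  CG² = 48·1/24² = 1/12
CG = +√(1/12) = +0.288675

+√(1/12) ≈ +0.288675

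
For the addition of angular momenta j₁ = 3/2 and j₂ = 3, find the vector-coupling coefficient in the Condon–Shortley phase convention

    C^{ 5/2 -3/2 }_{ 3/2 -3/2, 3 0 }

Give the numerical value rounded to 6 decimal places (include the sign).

triangle: 2!·1!·4!/8! = 48/40320
(j±m)!: 0!·3!·3!·3!·1!·4! = 5184
prefactor² = (2J+1)·Δ·N² = 1296/35
  k=2: +1/(2!·0!·1!·1!·0!·3!) = 1/12
Σ = 1/12  ⇒  CG² = 1296/35·1/12² = 9/35
CG = +√(9/35) = +0.507093

+0.507093  (= +√(9/35))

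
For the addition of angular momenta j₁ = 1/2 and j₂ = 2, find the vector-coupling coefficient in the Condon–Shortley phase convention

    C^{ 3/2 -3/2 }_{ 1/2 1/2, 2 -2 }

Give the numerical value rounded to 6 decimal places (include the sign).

+0.894427

j₁+j₂−J=1  J+j₁−j₂=0  J−j₁+j₂=3  j₁+j₂+J+1=5
(j₁±m₁, j₂±m₂, J±M) = (1,0,0,4,0,3)
P² = 144/5
sum k=0..0:
  [0] +1/6 = 1/6
S = 1/6
C² = P²·S² = 4/5 ; C = +0.894427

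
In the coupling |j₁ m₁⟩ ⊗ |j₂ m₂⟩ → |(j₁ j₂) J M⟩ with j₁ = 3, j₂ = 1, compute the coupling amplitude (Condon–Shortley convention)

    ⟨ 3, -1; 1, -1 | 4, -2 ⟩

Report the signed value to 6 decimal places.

+0.731925  (= +√(15/28))

√[9·0!6!2!/9! · 2!4!0!2!2!6!] = √(34560/7)
  +(−1)^0/∏(0,0,4,0,2,2)! = 1/96  (running 1/96)
⟨..|..⟩ = √(34560/7)·(1/96) = +0.731925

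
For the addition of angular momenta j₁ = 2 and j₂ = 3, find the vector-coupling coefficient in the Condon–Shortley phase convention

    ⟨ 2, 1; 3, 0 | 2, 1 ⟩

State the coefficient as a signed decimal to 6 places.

−√(2/7) ≈ -0.534522

√[5·3!1!3!/8! · 3!1!3!3!3!1!] = √(81/14)
  +(−1)^0/∏(0,3,1,3,0,0)! = 1/36  (running 1/36)
  +(−1)^1/∏(1,2,0,2,1,1)! = -1/4  (running -2/9)
⟨..|..⟩ = √(81/14)·(-2/9) = -0.534522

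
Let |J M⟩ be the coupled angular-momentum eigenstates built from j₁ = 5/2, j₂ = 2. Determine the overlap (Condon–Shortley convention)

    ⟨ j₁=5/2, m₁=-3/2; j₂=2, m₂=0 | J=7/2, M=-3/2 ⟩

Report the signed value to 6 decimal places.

j₁+j₂−J=1  J+j₁−j₂=4  J−j₁+j₂=3  j₁+j₂+J+1=9
(j₁±m₁, j₂±m₂, J±M) = (1,4,2,2,2,5)
P² = 512/7
sum k=0..1:
  [0] +1/48 = 1/48
  [1] −1/12 = -1/12
S = -1/16
C² = P²·S² = 2/7 ; C = -0.534522

-0.534522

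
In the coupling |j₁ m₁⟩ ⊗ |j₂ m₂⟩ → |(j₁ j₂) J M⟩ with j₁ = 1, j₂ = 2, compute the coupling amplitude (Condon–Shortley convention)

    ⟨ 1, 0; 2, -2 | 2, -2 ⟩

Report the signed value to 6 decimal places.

+√(2/3) ≈ +0.816497

triangle: 1!×1!×3!/6! = 6/720
(j±m)!: 1!×1!×0!×4!×0!×4! = 576
prefactor² = (2J+1)×Δ×N² = 24
  k=0: +1/(0!×1!×1!×0!×0!×3!) = 1/6
Σ = 1/6  ⇒  CG² = 24×1/6² = 2/3
CG = +√(2/3) = +0.816497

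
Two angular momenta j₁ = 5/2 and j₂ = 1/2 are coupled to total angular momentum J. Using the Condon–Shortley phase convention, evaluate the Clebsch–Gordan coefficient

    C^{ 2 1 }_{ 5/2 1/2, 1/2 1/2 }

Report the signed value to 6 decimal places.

−√(1/3) = -0.577350

triangle: 1!*4!*0!/6! = 24/720
(j±m)!: 3!*2!*1!*0!*3!*1! = 72
prefactor² = (2J+1)*Δ*N² = 12
  k=1: −1/(1!*0!*1!*0!*3!*0!) = -1/6
Σ = -1/6  ⇒  CG² = 12*(-1/6)² = 1/3
CG = −√(1/3) = -0.577350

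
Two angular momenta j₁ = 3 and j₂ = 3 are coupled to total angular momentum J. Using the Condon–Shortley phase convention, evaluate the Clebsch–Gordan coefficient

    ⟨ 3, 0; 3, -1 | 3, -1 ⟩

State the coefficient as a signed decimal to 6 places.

triangle: 3!*3!*3!/10! = 216/3628800
(j±m)!: 3!*3!*2!*4!*2!*4! = 82944
prefactor² = (2J+1)*Δ*N² = 864/25
  k=0: +1/(0!*3!*3!*2!*0!*1!) = 1/72
  k=1: −1/(1!*2!*2!*1!*1!*2!) = -1/8
  k=2: +1/(2!*1!*1!*0!*2!*3!) = 1/24
Σ = -5/72  ⇒  CG² = 864/25*(-5/72)² = 1/6
CG = −√(1/6) = -0.408248

−√(1/6) ≈ -0.408248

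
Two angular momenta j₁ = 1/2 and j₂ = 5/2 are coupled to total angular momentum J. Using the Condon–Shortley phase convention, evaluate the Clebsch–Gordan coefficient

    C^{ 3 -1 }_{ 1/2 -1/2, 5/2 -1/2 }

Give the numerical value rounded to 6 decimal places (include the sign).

+√(2/3) ≈ +0.816497

triangle: 0!·1!·5!/7! = 120/5040
(j±m)!: 0!·1!·2!·3!·2!·4! = 576
prefactor² = (2J+1)·Δ·N² = 96
  k=0: +1/(0!·0!·1!·2!·0!·3!) = 1/12
Σ = 1/12  ⇒  CG² = 96·1/12² = 2/3
CG = +√(2/3) = +0.816497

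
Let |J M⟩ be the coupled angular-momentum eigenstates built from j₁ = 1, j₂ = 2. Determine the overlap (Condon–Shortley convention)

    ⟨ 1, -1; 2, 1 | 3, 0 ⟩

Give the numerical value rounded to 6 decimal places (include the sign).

+0.447214

triangle: 0!·2!·4!/7! = 48/5040
(j±m)!: 0!·2!·3!·1!·3!·3! = 432
prefactor² = (2J+1)·Δ·N² = 144/5
  k=0: +1/(0!·0!·2!·3!·0!·1!) = 1/12
Σ = 1/12  ⇒  CG² = 144/5·1/12² = 1/5
CG = +√(1/5) = +0.447214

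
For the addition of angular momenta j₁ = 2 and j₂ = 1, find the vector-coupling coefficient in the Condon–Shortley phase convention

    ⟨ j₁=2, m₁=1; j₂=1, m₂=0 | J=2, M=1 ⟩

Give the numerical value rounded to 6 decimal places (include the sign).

+√(1/6) ≈ +0.408248

triangle: 1!×3!×1!/6! = 6/720
(j±m)!: 3!×1!×1!×1!×3!×1! = 36
prefactor² = (2J+1)×Δ×N² = 3/2
  k=0: +1/(0!×1!×1!×1!×2!×0!) = 1/2
  k=1: −1/(1!×0!×0!×0!×3!×1!) = -1/6
Σ = 1/3  ⇒  CG² = 3/2×1/3² = 1/6
CG = +√(1/6) = +0.408248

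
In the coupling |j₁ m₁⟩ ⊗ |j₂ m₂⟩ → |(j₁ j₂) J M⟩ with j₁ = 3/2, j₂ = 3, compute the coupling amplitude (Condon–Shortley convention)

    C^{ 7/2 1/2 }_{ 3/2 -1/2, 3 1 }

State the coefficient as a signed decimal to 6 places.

√[8·1!2!5!/9! · 1!2!4!2!4!3!] = √(512/7)
  +(−1)^0/∏(0,1,2,4,0,1)! = 1/48  (running 1/48)
  +(−1)^1/∏(1,0,1,3,1,2)! = -1/12  (running -1/16)
⟨..|..⟩ = √(512/7)·(-1/16) = -0.534522

-0.534522  (= −√(2/7))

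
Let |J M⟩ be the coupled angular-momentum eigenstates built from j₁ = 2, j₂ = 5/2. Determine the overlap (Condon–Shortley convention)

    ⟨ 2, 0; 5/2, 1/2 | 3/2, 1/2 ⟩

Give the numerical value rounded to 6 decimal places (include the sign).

+√(2/35) ≈ +0.239046

j₁+j₂−J=3  J+j₁−j₂=1  J−j₁+j₂=2  j₁+j₂+J+1=7
(j₁±m₁, j₂±m₂, J±M) = (2,2,3,2,2,1)
P² = 32/35
sum k=1..2:
  [1] −1/4 = -1/4
  [2] +1/2 = 1/2
S = 1/4
C² = P²·S² = 2/35 ; C = +0.239046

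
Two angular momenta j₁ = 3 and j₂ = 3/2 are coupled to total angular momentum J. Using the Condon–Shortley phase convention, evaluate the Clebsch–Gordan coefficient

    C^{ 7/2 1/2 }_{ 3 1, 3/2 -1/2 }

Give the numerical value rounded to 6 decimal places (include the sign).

√[8·1!5!2!/9! · 4!2!1!2!4!3!] = √(512/7)
  +(−1)^0/∏(0,1,2,1,3,1)! = 1/12  (running 1/12)
  +(−1)^1/∏(1,0,1,0,4,2)! = -1/48  (running 1/16)
⟨..|..⟩ = √(512/7)·(1/16) = +0.534522

+√(2/7) = +0.534522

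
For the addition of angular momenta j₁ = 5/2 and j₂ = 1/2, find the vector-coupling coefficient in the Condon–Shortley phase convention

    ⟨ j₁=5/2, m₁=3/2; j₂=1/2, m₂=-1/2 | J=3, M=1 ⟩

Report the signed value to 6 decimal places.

+√(1/3) ≈ +0.577350

√[7·0!5!1!/7! · 4!1!0!1!4!2!] = √(192)
  +(−1)^0/∏(0,0,1,0,4,1)! = 1/24  (running 1/24)
⟨..|..⟩ = √(192)·(1/24) = +0.577350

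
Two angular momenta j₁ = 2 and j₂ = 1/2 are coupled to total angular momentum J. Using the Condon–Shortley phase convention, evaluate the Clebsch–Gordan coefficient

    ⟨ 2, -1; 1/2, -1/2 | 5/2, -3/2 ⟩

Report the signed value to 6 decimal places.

+√(4/5) ≈ +0.894427

triangle: 0!·4!·1!/6! = 24/720
(j±m)!: 1!·3!·0!·1!·1!·4! = 144
prefactor² = (2J+1)·Δ·N² = 144/5
  k=0: +1/(0!·0!·3!·0!·1!·1!) = 1/6
Σ = 1/6  ⇒  CG² = 144/5·1/6² = 4/5
CG = +√(4/5) = +0.894427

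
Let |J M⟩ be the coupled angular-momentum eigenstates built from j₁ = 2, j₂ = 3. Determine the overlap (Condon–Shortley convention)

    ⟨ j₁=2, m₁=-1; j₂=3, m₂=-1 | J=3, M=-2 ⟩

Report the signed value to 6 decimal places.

triangle: 2!×2!×4!/9! = 96/362880
(j±m)!: 1!×3!×2!×4!×1!×5! = 34560
prefactor² = (2J+1)×Δ×N² = 64
  k=1: −1/(1!×1!×2!×1!×0!×3!) = -1/12
  k=2: +1/(2!×0!×1!×0!×1!×4!) = 1/48
Σ = -1/16  ⇒  CG² = 64×(-1/16)² = 1/4
CG = −√(1/4) = -0.500000

-0.500000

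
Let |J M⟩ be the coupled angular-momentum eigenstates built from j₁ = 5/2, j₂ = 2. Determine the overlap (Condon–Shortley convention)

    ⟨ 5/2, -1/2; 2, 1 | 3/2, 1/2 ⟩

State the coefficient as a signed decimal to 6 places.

+√(5/21) ≈ +0.487950

triangle: 3!×2!×1!/7! = 12/5040
(j±m)!: 2!×3!×3!×1!×2!×1! = 144
prefactor² = (2J+1)×Δ×N² = 48/35
  k=2: +1/(2!×1!×1!×1!×1!×0!) = 1/2
  k=3: −1/(3!×0!×0!×0!×2!×1!) = -1/12
Σ = 5/12  ⇒  CG² = 48/35×5/12² = 5/21
CG = +√(5/21) = +0.487950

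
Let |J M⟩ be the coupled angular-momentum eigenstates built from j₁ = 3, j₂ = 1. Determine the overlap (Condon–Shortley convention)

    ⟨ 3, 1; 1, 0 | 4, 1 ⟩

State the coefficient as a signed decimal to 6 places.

j₁+j₂−J=0  J+j₁−j₂=6  J−j₁+j₂=2  j₁+j₂+J+1=9
(j₁±m₁, j₂±m₂, J±M) = (4,2,1,1,5,3)
P² = 8640/7
sum k=0..0:
  [0] +1/48 = 1/48
S = 1/48
C² = P²·S² = 15/28 ; C = +0.731925

+√(15/28) = +0.731925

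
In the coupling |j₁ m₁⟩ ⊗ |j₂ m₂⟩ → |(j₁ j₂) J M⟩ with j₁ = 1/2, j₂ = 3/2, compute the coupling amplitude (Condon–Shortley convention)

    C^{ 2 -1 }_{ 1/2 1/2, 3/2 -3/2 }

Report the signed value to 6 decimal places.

√[5·0!1!3!/5! · 1!0!0!3!1!3!] = √(9)
  +(−1)^0/∏(0,0,0,0,1,3)! = 1/6  (running 1/6)
⟨..|..⟩ = √(9)·(1/6) = +0.500000

+√(1/4) ≈ +0.500000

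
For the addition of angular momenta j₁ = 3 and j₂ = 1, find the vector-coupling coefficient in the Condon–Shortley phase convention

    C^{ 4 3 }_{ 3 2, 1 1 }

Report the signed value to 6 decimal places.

+√(3/4) = +0.866025

j₁+j₂−J=0  J+j₁−j₂=6  J−j₁+j₂=2  j₁+j₂+J+1=9
(j₁±m₁, j₂±m₂, J±M) = (5,1,2,0,7,1)
P² = 43200
sum k=0..0:
  [0] +1/240 = 1/240
S = 1/240
C² = P²·S² = 3/4 ; C = +0.866025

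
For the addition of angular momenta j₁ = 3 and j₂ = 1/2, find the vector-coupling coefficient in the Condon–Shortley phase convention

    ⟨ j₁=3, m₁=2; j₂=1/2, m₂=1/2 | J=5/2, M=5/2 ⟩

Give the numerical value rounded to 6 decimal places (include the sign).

−√(1/7) ≈ -0.377964

√[6·1!5!0!/7! · 5!1!1!0!5!0!] = √(14400/7)
  +(−1)^1/∏(1,0,0,0,5,0)! = -1/120  (running -1/120)
⟨..|..⟩ = √(14400/7)·(-1/120) = -0.377964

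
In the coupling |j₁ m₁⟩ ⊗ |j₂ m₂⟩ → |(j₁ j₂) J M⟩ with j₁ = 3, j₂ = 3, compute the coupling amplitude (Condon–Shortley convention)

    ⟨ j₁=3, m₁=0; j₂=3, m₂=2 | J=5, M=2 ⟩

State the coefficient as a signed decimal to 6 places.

-0.577350  (= −√(1/3))

j₁+j₂−J=1  J+j₁−j₂=5  J−j₁+j₂=5  j₁+j₂+J+1=12
(j₁±m₁, j₂±m₂, J±M) = (3,3,5,1,7,3)
P² = 43200
sum k=0..1:
  [0] +1/1440 = 1/1440
  [1] −1/288 = -1/288
S = -1/360
C² = P²·S² = 1/3 ; C = -0.577350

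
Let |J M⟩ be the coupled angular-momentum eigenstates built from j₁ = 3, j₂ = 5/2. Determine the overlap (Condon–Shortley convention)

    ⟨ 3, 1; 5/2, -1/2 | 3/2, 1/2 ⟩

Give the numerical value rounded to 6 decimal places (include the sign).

−√(1/105) = -0.097590

√[4·4!2!1!/8! · 4!2!2!3!2!1!] = √(192/35)
  +(−1)^1/∏(1,3,1,1,1,0)! = -1/6  (running -1/6)
  +(−1)^2/∏(2,2,0,0,2,1)! = 1/8  (running -1/24)
⟨..|..⟩ = √(192/35)·(-1/24) = -0.097590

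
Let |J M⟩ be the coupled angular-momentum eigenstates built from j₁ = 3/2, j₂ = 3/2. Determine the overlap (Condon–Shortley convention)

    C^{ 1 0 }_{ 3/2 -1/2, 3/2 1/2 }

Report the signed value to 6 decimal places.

√[3·2!1!1!/5! · 1!2!2!1!1!1!] = √(1/5)
  +(−1)^1/∏(1,1,1,1,0,0)! = -1  (running -1)
  +(−1)^2/∏(2,0,0,0,1,1)! = 1/2  (running -1/2)
⟨..|..⟩ = √(1/5)·(-1/2) = -0.223607

-0.223607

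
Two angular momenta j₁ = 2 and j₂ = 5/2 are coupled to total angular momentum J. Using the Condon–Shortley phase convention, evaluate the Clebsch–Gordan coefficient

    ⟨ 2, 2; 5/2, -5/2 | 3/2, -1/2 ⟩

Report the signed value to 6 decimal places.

+0.617213  (= +√(8/21))

√[4·3!1!2!/7! · 4!0!0!5!1!2!] = √(384/7)
  +(−1)^0/∏(0,3,0,0,1,2)! = 1/12  (running 1/12)
⟨..|..⟩ = √(384/7)·(1/12) = +0.617213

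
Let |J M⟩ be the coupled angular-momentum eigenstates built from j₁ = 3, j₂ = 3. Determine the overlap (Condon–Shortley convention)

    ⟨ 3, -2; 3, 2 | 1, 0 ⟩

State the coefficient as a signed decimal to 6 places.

triangle: 5!×1!×1!/8! = 120/40320
(j±m)!: 1!×5!×5!×1!×1!×1! = 14400
prefactor² = (2J+1)×Δ×N² = 900/7
  k=4: +1/(4!×1!×1!×1!×0!×0!) = 1/24
  k=5: −1/(5!×0!×0!×0!×1!×1!) = -1/120
Σ = 1/30  ⇒  CG² = 900/7×1/30² = 1/7
CG = +√(1/7) = +0.377964

+√(1/7) ≈ +0.377964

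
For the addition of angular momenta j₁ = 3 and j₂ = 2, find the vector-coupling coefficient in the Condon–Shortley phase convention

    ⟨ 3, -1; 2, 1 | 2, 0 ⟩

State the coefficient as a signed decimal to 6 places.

+0.377964  (= +√(1/7))

triangle: 3!·3!·1!/8! = 36/40320
(j±m)!: 2!·4!·3!·1!·2!·2! = 1152
prefactor² = (2J+1)·Δ·N² = 36/7
  k=2: +1/(2!·1!·2!·1!·1!·0!) = 1/4
  k=3: −1/(3!·0!·1!·0!·2!·1!) = -1/12
Σ = 1/6  ⇒  CG² = 36/7·1/6² = 1/7
CG = +√(1/7) = +0.377964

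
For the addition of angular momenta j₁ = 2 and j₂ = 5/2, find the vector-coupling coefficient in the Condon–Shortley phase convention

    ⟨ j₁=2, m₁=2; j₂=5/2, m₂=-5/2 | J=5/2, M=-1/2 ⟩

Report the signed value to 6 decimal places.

+0.462910

√[6·2!2!3!/8! · 4!0!0!5!2!3!] = √(864/7)
  +(−1)^0/∏(0,2,0,0,2,3)! = 1/24  (running 1/24)
⟨..|..⟩ = √(864/7)·(1/24) = +0.462910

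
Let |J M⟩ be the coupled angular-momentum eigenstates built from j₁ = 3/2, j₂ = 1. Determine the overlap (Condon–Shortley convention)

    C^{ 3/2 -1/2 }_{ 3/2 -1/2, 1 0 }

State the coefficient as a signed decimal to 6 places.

√[4·1!2!1!/5! · 1!2!1!1!1!2!] = √(4/15)
  +(−1)^0/∏(0,1,2,1,0,0)! = 1/2  (running 1/2)
  +(−1)^1/∏(1,0,1,0,1,1)! = -1  (running -1/2)
⟨..|..⟩ = √(4/15)·(-1/2) = -0.258199

−√(1/15) ≈ -0.258199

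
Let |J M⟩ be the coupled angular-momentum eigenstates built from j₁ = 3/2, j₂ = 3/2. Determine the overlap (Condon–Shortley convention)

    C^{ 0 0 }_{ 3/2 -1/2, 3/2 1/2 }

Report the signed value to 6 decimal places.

+√(1/4) = +0.500000

triangle: 3!*0!*0!/4! = 6/24
(j±m)!: 1!*2!*2!*1!*0!*0! = 4
prefactor² = (2J+1)*Δ*N² = 1
  k=2: +1/(2!*1!*0!*0!*0!*0!) = 1/2
Σ = 1/2  ⇒  CG² = 1*1/2² = 1/4
CG = +√(1/4) = +0.500000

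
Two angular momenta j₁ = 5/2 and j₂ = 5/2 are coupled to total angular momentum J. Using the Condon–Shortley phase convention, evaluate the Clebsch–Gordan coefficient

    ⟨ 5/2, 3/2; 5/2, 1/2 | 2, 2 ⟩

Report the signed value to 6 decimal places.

triangle: 3!*2!*2!/8! = 24/40320
(j±m)!: 4!*1!*3!*2!*4!*0! = 6912
prefactor² = (2J+1)*Δ*N² = 144/7
  k=1: −1/(1!*2!*0!*2!*2!*0!) = -1/8
Σ = -1/8  ⇒  CG² = 144/7*(-1/8)² = 9/28
CG = −√(9/28) = -0.566947

-0.566947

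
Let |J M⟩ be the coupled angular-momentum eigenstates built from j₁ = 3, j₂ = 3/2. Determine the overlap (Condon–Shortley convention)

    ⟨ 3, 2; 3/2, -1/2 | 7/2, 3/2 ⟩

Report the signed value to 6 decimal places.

√[8·1!5!2!/9! · 5!1!1!2!5!2!] = √(6400/21)
  +(−1)^0/∏(0,1,1,1,4,1)! = 1/24  (running 1/24)
  +(−1)^1/∏(1,0,0,0,5,2)! = -1/240  (running 3/80)
⟨..|..⟩ = √(6400/21)·(3/80) = +0.654654

+√(3/7) = +0.654654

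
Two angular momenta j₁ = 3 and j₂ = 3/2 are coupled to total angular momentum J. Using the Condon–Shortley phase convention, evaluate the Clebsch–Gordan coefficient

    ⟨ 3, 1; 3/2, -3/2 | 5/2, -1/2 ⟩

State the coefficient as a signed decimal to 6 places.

j₁+j₂−J=2  J+j₁−j₂=4  J−j₁+j₂=1  j₁+j₂+J+1=8
(j₁±m₁, j₂±m₂, J±M) = (4,2,0,3,2,3)
P² = 864/35
sum k=0..0:
  [0] +1/8 = 1/8
S = 1/8
C² = P²·S² = 27/70 ; C = +0.621059

+√(27/70) ≈ +0.621059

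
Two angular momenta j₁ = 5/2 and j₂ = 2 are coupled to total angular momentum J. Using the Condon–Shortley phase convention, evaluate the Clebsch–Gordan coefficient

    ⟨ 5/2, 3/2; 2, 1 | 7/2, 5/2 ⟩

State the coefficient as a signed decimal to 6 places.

j₁+j₂−J=1  J+j₁−j₂=4  J−j₁+j₂=3  j₁+j₂+J+1=9
(j₁±m₁, j₂±m₂, J±M) = (4,1,3,1,6,1)
P² = 2304/7
sum k=0..1:
  [0] +1/36 = 1/36
  [1] −1/48 = -1/48
S = 1/144
C² = P²·S² = 1/63 ; C = +0.125988

+√(1/63) = +0.125988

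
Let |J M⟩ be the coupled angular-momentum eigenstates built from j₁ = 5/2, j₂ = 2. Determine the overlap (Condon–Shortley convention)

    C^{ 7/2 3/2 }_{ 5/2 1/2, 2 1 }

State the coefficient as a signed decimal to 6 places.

j₁+j₂−J=1  J+j₁−j₂=4  J−j₁+j₂=3  j₁+j₂+J+1=9
(j₁±m₁, j₂±m₂, J±M) = (3,2,3,1,5,2)
P² = 384/7
sum k=0..1:
  [0] +1/24 = 1/24
  [1] −1/12 = -1/12
S = -1/24
C² = P²·S² = 2/21 ; C = -0.308607

−√(2/21) = -0.308607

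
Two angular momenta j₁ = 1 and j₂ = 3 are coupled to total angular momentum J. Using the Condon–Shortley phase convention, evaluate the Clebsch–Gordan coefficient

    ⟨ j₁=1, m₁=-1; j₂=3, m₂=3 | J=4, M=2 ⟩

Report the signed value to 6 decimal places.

+0.188982  (= +√(1/28))

j₁+j₂−J=0  J+j₁−j₂=2  J−j₁+j₂=6  j₁+j₂+J+1=9
(j₁±m₁, j₂±m₂, J±M) = (0,2,6,0,6,2)
P² = 518400/7
sum k=0..0:
  [0] +1/1440 = 1/1440
S = 1/1440
C² = P²·S² = 1/28 ; C = +0.188982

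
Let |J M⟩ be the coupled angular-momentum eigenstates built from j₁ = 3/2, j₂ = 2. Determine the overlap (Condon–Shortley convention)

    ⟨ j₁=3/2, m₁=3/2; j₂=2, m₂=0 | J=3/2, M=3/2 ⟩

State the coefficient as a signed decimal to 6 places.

j₁+j₂−J=2  J+j₁−j₂=1  J−j₁+j₂=2  j₁+j₂+J+1=6
(j₁±m₁, j₂±m₂, J±M) = (3,0,2,2,3,0)
P² = 16/5
sum k=0..0:
  [0] +1/4 = 1/4
S = 1/4
C² = P²·S² = 1/5 ; C = +0.447214

+0.447214  (= +√(1/5))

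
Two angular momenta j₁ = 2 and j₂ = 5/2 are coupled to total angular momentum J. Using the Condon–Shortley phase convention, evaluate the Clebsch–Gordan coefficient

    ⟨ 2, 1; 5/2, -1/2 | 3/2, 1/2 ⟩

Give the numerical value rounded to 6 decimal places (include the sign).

−√(5/21) ≈ -0.487950

triangle: 3!·1!·2!/7! = 12/5040
(j±m)!: 3!·1!·2!·3!·2!·1! = 144
prefactor² = (2J+1)·Δ·N² = 48/35
  k=0: +1/(0!·3!·1!·2!·0!·0!) = 1/12
  k=1: −1/(1!·2!·0!·1!·1!·1!) = -1/2
Σ = -5/12  ⇒  CG² = 48/35·(-5/12)² = 5/21
CG = −√(5/21) = -0.487950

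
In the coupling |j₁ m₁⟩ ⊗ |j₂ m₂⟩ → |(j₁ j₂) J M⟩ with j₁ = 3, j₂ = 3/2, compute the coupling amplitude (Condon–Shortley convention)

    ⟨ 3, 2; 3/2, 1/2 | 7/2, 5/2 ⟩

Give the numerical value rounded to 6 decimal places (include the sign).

j₁+j₂−J=1  J+j₁−j₂=5  J−j₁+j₂=2  j₁+j₂+J+1=9
(j₁±m₁, j₂±m₂, J±M) = (5,1,2,1,6,1)
P² = 6400/7
sum k=0..1:
  [0] +1/48 = 1/48
  [1] −1/120 = -1/120
S = 1/80
C² = P²·S² = 1/7 ; C = +0.377964

+0.377964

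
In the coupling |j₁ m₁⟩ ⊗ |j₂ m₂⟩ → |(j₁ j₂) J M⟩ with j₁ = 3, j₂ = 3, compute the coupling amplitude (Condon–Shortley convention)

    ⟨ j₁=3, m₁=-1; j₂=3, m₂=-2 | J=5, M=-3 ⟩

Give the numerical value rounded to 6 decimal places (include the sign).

√[11·1!5!5!/12! · 2!4!1!5!2!8!] = √(153600)
  +(−1)^0/∏(0,1,4,1,1,4)! = 1/576  (running 1/576)
  +(−1)^1/∏(1,0,3,0,2,5)! = -1/1440  (running 1/960)
⟨..|..⟩ = √(153600)·(1/960) = +0.408248

+√(1/6) = +0.408248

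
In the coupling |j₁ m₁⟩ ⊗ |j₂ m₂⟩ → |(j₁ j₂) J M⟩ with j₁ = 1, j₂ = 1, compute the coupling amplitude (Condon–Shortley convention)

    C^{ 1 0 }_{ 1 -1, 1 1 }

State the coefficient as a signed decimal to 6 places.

√[3·1!1!1!/4! · 0!2!2!0!1!1!] = √(1/2)
  +(−1)^1/∏(1,0,1,1,0,0)! = -1  (running -1)
⟨..|..⟩ = √(1/2)·(-1) = -0.707107

−√(1/2) ≈ -0.707107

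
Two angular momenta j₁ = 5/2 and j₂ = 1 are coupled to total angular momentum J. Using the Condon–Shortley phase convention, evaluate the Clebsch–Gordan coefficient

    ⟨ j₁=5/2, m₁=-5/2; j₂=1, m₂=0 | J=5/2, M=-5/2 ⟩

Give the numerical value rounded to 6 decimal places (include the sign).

√[6·1!4!1!/7! · 0!5!1!1!0!5!] = √(2880/7)
  +(−1)^1/∏(1,0,4,0,0,1)! = -1/24  (running -1/24)
⟨..|..⟩ = √(2880/7)·(-1/24) = -0.845154

−√(5/7) = -0.845154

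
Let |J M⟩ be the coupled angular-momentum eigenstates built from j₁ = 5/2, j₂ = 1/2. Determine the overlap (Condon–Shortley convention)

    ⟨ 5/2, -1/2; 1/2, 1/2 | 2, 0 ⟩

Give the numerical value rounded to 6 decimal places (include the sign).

triangle: 1!*4!*0!/6! = 24/720
(j±m)!: 2!*3!*1!*0!*2!*2! = 48
prefactor² = (2J+1)*Δ*N² = 8
  k=1: −1/(1!*0!*2!*0!*2!*0!) = -1/4
Σ = -1/4  ⇒  CG² = 8*(-1/4)² = 1/2
CG = −√(1/2) = -0.707107

−√(1/2) = -0.707107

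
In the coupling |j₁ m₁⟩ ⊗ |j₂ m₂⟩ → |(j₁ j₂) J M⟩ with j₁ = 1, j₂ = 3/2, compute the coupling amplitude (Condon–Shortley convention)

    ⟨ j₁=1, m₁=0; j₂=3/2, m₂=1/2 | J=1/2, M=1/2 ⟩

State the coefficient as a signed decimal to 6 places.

-0.577350  (= −√(1/3))

triangle: 2!·0!·1!/4! = 2/24
(j±m)!: 1!·1!·2!·1!·1!·0! = 2
prefactor² = (2J+1)·Δ·N² = 1/3
  k=1: −1/(1!·1!·0!·1!·0!·0!) = -1
Σ = -1  ⇒  CG² = 1/3·(-1)² = 1/3
CG = −√(1/3) = -0.577350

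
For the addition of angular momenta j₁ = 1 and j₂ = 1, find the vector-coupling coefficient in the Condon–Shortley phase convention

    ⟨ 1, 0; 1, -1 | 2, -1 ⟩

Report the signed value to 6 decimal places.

j₁+j₂−J=0  J+j₁−j₂=2  J−j₁+j₂=2  j₁+j₂+J+1=5
(j₁±m₁, j₂±m₂, J±M) = (1,1,0,2,1,3)
P² = 2
sum k=0..0:
  [0] +1/2 = 1/2
S = 1/2
C² = P²·S² = 1/2 ; C = +0.707107

+√(1/2) ≈ +0.707107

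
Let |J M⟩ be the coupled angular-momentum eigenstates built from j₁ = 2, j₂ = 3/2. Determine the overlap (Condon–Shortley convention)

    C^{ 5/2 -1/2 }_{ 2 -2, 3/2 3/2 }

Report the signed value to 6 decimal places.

-0.414039  (= −√(6/35))

j₁+j₂−J=1  J+j₁−j₂=3  J−j₁+j₂=2  j₁+j₂+J+1=7
(j₁±m₁, j₂±m₂, J±M) = (0,4,3,0,2,3)
P² = 864/35
sum k=1..1:
  [1] −1/12 = -1/12
S = -1/12
C² = P²·S² = 6/35 ; C = -0.414039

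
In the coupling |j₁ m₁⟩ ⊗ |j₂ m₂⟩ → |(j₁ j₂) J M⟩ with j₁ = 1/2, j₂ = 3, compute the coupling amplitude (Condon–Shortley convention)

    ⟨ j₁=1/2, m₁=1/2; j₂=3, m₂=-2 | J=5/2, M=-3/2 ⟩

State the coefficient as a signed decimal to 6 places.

+√(5/7) ≈ +0.845154

j₁+j₂−J=1  J+j₁−j₂=0  J−j₁+j₂=5  j₁+j₂+J+1=7
(j₁±m₁, j₂±m₂, J±M) = (1,0,1,5,1,4)
P² = 2880/7
sum k=0..0:
  [0] +1/24 = 1/24
S = 1/24
C² = P²·S² = 5/7 ; C = +0.845154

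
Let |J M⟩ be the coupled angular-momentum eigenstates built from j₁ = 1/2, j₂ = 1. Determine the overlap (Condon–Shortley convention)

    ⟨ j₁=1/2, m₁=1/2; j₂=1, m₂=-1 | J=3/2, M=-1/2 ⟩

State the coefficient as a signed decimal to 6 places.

√[4·0!1!2!/4! · 1!0!0!2!1!2!] = √(4/3)
  +(−1)^0/∏(0,0,0,0,1,2)! = 1/2  (running 1/2)
⟨..|..⟩ = √(4/3)·(1/2) = +0.577350

+0.577350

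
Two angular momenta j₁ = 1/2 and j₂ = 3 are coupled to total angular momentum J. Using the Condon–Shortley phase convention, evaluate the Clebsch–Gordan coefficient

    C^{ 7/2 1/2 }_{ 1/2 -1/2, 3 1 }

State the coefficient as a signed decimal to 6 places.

j₁+j₂−J=0  J+j₁−j₂=1  J−j₁+j₂=6  j₁+j₂+J+1=8
(j₁±m₁, j₂±m₂, J±M) = (0,1,4,2,4,3)
P² = 6912/7
sum k=0..0:
  [0] +1/48 = 1/48
S = 1/48
C² = P²·S² = 3/7 ; C = +0.654654

+√(3/7) = +0.654654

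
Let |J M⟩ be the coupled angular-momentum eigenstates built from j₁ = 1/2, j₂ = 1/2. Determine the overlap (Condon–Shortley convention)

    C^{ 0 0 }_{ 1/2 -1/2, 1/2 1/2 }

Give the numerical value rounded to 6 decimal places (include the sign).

√[1·1!0!0!/2! · 0!1!1!0!0!0!] = √(1/2)
  +(−1)^1/∏(1,0,0,0,0,0)! = -1  (running -1)
⟨..|..⟩ = √(1/2)·(-1) = -0.707107

-0.707107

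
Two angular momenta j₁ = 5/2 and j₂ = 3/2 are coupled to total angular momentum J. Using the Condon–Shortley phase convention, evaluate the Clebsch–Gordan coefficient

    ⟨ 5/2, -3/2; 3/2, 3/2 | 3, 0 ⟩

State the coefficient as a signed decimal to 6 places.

−√(3/10) = -0.547723

√[7·1!4!2!/8! · 1!4!3!0!3!3!] = √(216/5)
  +(−1)^1/∏(1,0,3,2,1,0)! = -1/12  (running -1/12)
⟨..|..⟩ = √(216/5)·(-1/12) = -0.547723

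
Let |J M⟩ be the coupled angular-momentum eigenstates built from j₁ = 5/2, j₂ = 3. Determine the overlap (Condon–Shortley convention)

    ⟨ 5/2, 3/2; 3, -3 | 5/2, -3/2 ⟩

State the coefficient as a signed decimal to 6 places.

+√(8/21) = +0.617213

j₁+j₂−J=3  J+j₁−j₂=2  J−j₁+j₂=3  j₁+j₂+J+1=9
(j₁±m₁, j₂±m₂, J±M) = (4,1,0,6,1,4)
P² = 3456/7
sum k=0..0:
  [0] +1/36 = 1/36
S = 1/36
C² = P²·S² = 8/21 ; C = +0.617213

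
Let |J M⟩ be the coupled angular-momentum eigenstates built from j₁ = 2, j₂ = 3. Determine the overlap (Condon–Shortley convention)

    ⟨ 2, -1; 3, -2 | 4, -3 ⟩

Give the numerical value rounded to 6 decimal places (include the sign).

+0.223607

√[9·1!3!5!/10! · 1!3!1!5!1!7!] = √(6480)
  +(−1)^0/∏(0,1,3,1,0,4)! = 1/144  (running 1/144)
  +(−1)^1/∏(1,0,2,0,1,5)! = -1/240  (running 1/360)
⟨..|..⟩ = √(6480)·(1/360) = +0.223607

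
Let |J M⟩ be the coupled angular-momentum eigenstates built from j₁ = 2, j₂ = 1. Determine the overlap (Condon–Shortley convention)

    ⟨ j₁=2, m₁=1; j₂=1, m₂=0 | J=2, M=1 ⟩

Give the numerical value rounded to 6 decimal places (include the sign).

+√(1/6) = +0.408248

j₁+j₂−J=1  J+j₁−j₂=3  J−j₁+j₂=1  j₁+j₂+J+1=6
(j₁±m₁, j₂±m₂, J±M) = (3,1,1,1,3,1)
P² = 3/2
sum k=0..1:
  [0] +1/2 = 1/2
  [1] −1/6 = -1/6
S = 1/3
C² = P²·S² = 1/6 ; C = +0.408248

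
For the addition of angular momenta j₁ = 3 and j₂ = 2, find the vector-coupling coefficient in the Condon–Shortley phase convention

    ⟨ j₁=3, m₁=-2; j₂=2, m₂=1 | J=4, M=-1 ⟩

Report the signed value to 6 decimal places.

-0.591608

j₁+j₂−J=1  J+j₁−j₂=5  J−j₁+j₂=3  j₁+j₂+J+1=10
(j₁±m₁, j₂±m₂, J±M) = (1,5,3,1,3,5)
P² = 6480/7
sum k=0..1:
  [0] +1/720 = 1/720
  [1] −1/48 = -1/48
S = -7/360
C² = P²·S² = 7/20 ; C = -0.591608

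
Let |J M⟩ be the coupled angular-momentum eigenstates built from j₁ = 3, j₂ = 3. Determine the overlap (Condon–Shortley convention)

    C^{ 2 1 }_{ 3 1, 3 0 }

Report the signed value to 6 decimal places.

+0.154303  (= +√(1/42))

√[5·4!2!2!/9! · 4!2!3!3!3!1!] = √(96/7)
  +(−1)^1/∏(1,3,1,2,1,0)! = -1/12  (running -1/12)
  +(−1)^2/∏(2,2,0,1,2,1)! = 1/8  (running 1/24)
⟨..|..⟩ = √(96/7)·(1/24) = +0.154303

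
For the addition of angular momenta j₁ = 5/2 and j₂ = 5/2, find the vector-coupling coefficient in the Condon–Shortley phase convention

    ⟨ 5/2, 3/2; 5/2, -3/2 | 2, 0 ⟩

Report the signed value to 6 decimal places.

√[5·3!2!2!/8! · 4!1!1!4!2!2!] = √(48/7)
  +(−1)^0/∏(0,3,1,1,1,1)! = 1/6  (running 1/6)
  +(−1)^1/∏(1,2,0,0,2,2)! = -1/8  (running 1/24)
⟨..|..⟩ = √(48/7)·(1/24) = +0.109109

+0.109109  (= +√(1/84))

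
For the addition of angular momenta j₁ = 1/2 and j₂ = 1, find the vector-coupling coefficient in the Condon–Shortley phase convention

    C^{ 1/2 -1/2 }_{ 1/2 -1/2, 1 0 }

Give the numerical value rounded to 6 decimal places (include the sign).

−√(1/3) ≈ -0.577350

j₁+j₂−J=1  J+j₁−j₂=0  J−j₁+j₂=1  j₁+j₂+J+1=3
(j₁±m₁, j₂±m₂, J±M) = (0,1,1,1,0,1)
P² = 1/3
sum k=1..1:
  [1] −1/1 = -1
S = -1
C² = P²·S² = 1/3 ; C = -0.577350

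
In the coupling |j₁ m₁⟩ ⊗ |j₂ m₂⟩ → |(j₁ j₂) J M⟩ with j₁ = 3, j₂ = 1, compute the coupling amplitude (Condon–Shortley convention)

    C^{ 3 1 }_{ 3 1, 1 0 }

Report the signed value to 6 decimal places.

+0.288675  (= +√(1/12))

√[7·1!5!1!/8! · 4!2!1!1!4!2!] = √(48)
  +(−1)^0/∏(0,1,2,1,3,0)! = 1/12  (running 1/12)
  +(−1)^1/∏(1,0,1,0,4,1)! = -1/24  (running 1/24)
⟨..|..⟩ = √(48)·(1/24) = +0.288675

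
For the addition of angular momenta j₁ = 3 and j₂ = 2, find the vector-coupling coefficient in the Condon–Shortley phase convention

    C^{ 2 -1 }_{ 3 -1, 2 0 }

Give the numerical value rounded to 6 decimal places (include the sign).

j₁+j₂−J=3  J+j₁−j₂=3  J−j₁+j₂=1  j₁+j₂+J+1=8
(j₁±m₁, j₂±m₂, J±M) = (2,4,2,2,1,3)
P² = 36/7
sum k=1..2:
  [1] −1/12 = -1/12
  [2] +1/4 = 1/4
S = 1/6
C² = P²·S² = 1/7 ; C = +0.377964

+0.377964  (= +√(1/7))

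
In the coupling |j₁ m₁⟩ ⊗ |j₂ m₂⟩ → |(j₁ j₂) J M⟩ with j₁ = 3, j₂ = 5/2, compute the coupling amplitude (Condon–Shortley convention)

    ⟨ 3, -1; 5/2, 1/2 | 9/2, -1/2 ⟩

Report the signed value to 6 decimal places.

j₁+j₂−J=1  J+j₁−j₂=5  J−j₁+j₂=4  j₁+j₂+J+1=11
(j₁±m₁, j₂±m₂, J±M) = (2,4,3,2,4,5)
P² = 92160/77
sum k=0..1:
  [0] +1/144 = 1/144
  [1] −1/48 = -1/48
S = -1/72
C² = P²·S² = 160/693 ; C = -0.480500

−√(160/693) = -0.480500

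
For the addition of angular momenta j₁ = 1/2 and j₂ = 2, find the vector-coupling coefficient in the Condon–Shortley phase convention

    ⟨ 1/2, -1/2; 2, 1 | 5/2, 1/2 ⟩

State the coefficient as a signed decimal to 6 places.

j₁+j₂−J=0  J+j₁−j₂=1  J−j₁+j₂=4  j₁+j₂+J+1=6
(j₁±m₁, j₂±m₂, J±M) = (0,1,3,1,3,2)
P² = 72/5
sum k=0..0:
  [0] +1/6 = 1/6
S = 1/6
C² = P²·S² = 2/5 ; C = +0.632456

+0.632456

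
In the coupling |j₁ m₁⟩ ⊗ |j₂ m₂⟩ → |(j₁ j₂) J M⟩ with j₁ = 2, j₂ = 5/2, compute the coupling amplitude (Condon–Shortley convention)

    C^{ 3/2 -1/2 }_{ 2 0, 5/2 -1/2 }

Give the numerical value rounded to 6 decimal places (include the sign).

j₁+j₂−J=3  J+j₁−j₂=1  J−j₁+j₂=2  j₁+j₂+J+1=7
(j₁±m₁, j₂±m₂, J±M) = (2,2,2,3,1,2)
P² = 32/35
sum k=1..2:
  [1] −1/2 = -1/2
  [2] +1/4 = 1/4
S = -1/4
C² = P²·S² = 2/35 ; C = -0.239046

-0.239046  (= −√(2/35))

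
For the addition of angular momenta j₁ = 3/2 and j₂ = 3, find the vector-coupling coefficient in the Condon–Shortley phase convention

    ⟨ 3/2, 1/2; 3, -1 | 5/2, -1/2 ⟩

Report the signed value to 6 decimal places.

-0.119523  (= −√(1/70))

j₁+j₂−J=2  J+j₁−j₂=1  J−j₁+j₂=4  j₁+j₂+J+1=8
(j₁±m₁, j₂±m₂, J±M) = (2,1,2,4,2,3)
P² = 288/35
sum k=0..1:
  [0] +1/8 = 1/8
  [1] −1/6 = -1/6
S = -1/24
C² = P²·S² = 1/70 ; C = -0.119523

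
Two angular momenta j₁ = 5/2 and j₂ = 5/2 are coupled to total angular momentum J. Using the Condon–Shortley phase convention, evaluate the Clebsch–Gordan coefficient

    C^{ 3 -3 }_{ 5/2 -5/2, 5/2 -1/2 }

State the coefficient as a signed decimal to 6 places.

+0.527046

triangle: 2!·3!·3!/9! = 72/362880
(j±m)!: 0!·5!·2!·3!·0!·6! = 1036800
prefactor² = (2J+1)·Δ·N² = 1440
  k=2: +1/(2!·0!·3!·0!·0!·3!) = 1/72
Σ = 1/72  ⇒  CG² = 1440·1/72² = 5/18
CG = +√(5/18) = +0.527046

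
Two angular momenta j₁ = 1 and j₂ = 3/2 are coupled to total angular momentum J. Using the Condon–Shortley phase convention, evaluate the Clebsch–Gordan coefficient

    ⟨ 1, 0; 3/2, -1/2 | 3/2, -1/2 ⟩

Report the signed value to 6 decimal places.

√[4·1!1!2!/5! · 1!1!1!2!1!2!] = √(4/15)
  +(−1)^0/∏(0,1,1,1,0,1)! = 1  (running 1)
  +(−1)^1/∏(1,0,0,0,1,2)! = -1/2  (running 1/2)
⟨..|..⟩ = √(4/15)·(1/2) = +0.258199

+0.258199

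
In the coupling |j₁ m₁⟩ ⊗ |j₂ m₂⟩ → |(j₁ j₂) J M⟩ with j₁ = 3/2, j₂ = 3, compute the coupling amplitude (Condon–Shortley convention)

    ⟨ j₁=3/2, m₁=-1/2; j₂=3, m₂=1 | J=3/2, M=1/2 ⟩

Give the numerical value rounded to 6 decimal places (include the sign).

triangle: 3!*0!*3!/7! = 36/5040
(j±m)!: 1!*2!*4!*2!*2!*1! = 192
prefactor² = (2J+1)*Δ*N² = 192/35
  k=2: +1/(2!*1!*0!*2!*0!*1!) = 1/4
Σ = 1/4  ⇒  CG² = 192/35*1/4² = 12/35
CG = +√(12/35) = +0.585540

+√(12/35) ≈ +0.585540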